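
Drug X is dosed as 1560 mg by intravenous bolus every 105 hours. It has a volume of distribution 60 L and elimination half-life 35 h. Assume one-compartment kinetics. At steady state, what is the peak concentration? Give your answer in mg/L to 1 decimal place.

The dosing interval is 3 half-lives, so f = 2^(−3) = 0.125.
At steady state, R = 1/(1 − 0.125) = 8/7.
Single-dose peak C₀ = D/Vd = 1560/60 = 26 mg/L.
Steady-state peak Cmax,ss = C₀·R = 26 × 8/7 ≈ 29.714 mg/L.

29.7 mg/L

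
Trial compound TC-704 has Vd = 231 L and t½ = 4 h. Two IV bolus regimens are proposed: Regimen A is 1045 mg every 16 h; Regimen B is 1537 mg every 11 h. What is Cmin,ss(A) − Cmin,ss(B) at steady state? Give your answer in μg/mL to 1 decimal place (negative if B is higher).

-0.9 μg/mL

Regimen A: f = (1/2)^(16/4) ≈ 0.0625; Cmin,ss = (1045/231)·f/(1−f) ≈ 0.302 μg/mL.
Regimen B: f = (1/2)^(11/4) ≈ 0.1487; Cmin,ss = (1537/231)·f/(1−f) ≈ 1.162 μg/mL.
Difference ≈ 0.302 − 1.162 ≈ -0.860 μg/mL.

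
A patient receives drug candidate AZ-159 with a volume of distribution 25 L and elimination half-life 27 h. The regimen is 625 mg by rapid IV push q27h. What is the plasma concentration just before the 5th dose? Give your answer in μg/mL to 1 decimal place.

f = (1/2)^(τ/t½) = (1/2)^(27/27) ≈ 0.5000.
C₀ = D/Vd = 625/25 ≈ 25.000 μg/mL.
Before the 5th dose, 4 doses have been given. Superposition: Cmin = C₀·(f + f² + … + f^4).
≈ 25.000 × (0.5000 + 0.2500 + 0.1250 + 0.0625) ≈ 25.000 × 0.9375 ≈ 23.438 μg/mL.

23.4 μg/mL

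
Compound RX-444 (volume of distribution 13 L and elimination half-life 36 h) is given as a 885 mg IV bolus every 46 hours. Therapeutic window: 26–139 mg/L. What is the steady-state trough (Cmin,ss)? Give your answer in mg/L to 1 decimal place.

47.8 mg/L

Over one 46-h interval, 46/36 ≈ 1.2778 half-lives elapse, leaving f ≈ 0.4124 of each dose.
Accumulation ratio R = 1/(1 − f) ≈ 1/0.5876 ≈ 1.7018.
Each bolus raises the concentration by D/Vd = 885/13 ≈ 68.077 mg/L.
Steady-state peak Cmax,ss = C₀·R ≈ 68.077 × 1.7018 ≈ 115.853 mg/L.
Steady-state trough Cmin,ss = Cmax,ss·f ≈ 115.853 × 0.4124 ≈ 47.778 mg/L.
Trough 47.8 mg/L vs MEC 26 mg/L: adequate.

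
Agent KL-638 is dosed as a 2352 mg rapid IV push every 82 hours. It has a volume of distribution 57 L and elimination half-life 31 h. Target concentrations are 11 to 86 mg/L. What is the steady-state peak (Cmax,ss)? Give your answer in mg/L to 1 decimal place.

49.1 mg/L

τ/t½ = 82/31 ≈ 2.6452, so fraction remaining f = (1/2)^(82/31) ≈ 0.1599.
Accumulation ratio R = 1/(1 − f) ≈ 1/0.8401 ≈ 1.1903.
Single-dose peak C₀ = D/Vd = 2352/57 ≈ 41.263 mg/L.
Cmax,ss = C₀/(1 − f) ≈ 41.263/0.8401 ≈ 49.117 mg/L.
Peak 49.1 mg/L vs MTC 86 mg/L: below toxic threshold.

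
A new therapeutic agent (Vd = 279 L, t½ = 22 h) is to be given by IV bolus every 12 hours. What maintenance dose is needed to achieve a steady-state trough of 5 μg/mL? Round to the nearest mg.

641 mg

τ/t½ = 12/22 ≈ 0.54545, so f = (1/2)^(12/22) ≈ 0.685175.
Cmin,ss = (D/Vd)·f/(1−f), so D = Cmin,ss·Vd·(1−f)/f.
D = 5 × 279 × (1−f)/f ≈ 5 × 279 × 0.45948 ≈ 640.97 mg.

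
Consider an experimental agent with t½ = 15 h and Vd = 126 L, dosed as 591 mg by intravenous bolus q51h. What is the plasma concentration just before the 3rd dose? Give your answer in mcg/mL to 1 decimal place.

f = (1/2)^(τ/t½) = (1/2)^(51/15) ≈ 0.0947.
C₀ = D/Vd = 591/126 ≈ 4.690 mcg/mL.
Before the 3rd dose, 2 doses have been given. Superposition: Cmin = C₀·(f + f²).
≈ 4.690 × (0.0947 + 0.0090) ≈ 4.690 × 0.1037 ≈ 0.486 mcg/mL.

0.5 mcg/mL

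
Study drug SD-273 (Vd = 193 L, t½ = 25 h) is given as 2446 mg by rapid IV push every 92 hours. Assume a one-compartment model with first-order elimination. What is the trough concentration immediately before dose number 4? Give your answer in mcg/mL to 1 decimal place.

1.1 mcg/mL

f = (1/2)^(τ/t½) = (1/2)^(92/25) ≈ 0.0780.
C₀ = D/Vd = 2446/193 ≈ 12.674 mcg/mL.
Before the 4th dose, 3 doses have been given. Superposition: Cmin = C₀·(f + f² + … + f^3).
≈ 12.674 × (0.0780 + 0.0061 + 0.0005) ≈ 12.674 × 0.0846 ≈ 1.072 mcg/mL.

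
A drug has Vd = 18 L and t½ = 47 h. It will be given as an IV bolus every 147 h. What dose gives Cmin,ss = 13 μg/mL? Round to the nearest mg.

τ/t½ = 147/47 ≈ 3.1277, so f = (1/2)^(147/47) ≈ 0.114414.
Cmin,ss = (D/Vd)·f/(1−f), so D = Cmin,ss·Vd·(1−f)/f.
D = 13 × 18 × (1−f)/f ≈ 13 × 18 × 7.74019 ≈ 1811.20 mg.

1811 mg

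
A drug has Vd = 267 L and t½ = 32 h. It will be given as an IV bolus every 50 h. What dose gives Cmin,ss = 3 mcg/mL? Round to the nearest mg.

τ/t½ = 50/32 ≈ 1.5625, so f = (1/2)^(50/32) ≈ 0.338564.
Cmin,ss = (D/Vd)·f/(1−f), so D = Cmin,ss·Vd·(1−f)/f.
D = 3 × 267 × (1−f)/f ≈ 3 × 267 × 1.95365 ≈ 1564.87 mg.

1565 mg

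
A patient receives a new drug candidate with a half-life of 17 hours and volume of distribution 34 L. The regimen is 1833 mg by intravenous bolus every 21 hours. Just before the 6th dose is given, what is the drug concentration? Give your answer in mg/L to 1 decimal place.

f = (1/2)^(τ/t½) = (1/2)^(21/17) ≈ 0.4248.
C₀ = D/Vd = 1833/34 ≈ 53.912 mg/L.
Before the 6th dose, 5 doses have been given. Superposition: Cmin = C₀·(f + f² + … + f^5).
≈ 53.912 × (0.4248 + 0.1805 + 0.0767 + 0.0326 + 0.0138) ≈ 53.912 × 0.7284 ≈ 39.270 mg/L.

39.3 mg/L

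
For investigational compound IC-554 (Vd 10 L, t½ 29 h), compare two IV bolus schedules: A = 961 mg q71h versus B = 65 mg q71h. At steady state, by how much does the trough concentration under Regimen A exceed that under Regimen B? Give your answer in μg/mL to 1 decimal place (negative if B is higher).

Regimen A: f = (1/2)^(71/29) ≈ 0.1832; Cmin,ss = (961/10)·f/(1−f) ≈ 21.554 μg/mL.
Regimen B: f = (1/2)^(71/29) ≈ 0.1832; Cmin,ss = (65/10)·f/(1−f) ≈ 1.458 μg/mL.
Difference ≈ 21.554 − 1.458 ≈ 20.096 μg/mL.

20.1 μg/mL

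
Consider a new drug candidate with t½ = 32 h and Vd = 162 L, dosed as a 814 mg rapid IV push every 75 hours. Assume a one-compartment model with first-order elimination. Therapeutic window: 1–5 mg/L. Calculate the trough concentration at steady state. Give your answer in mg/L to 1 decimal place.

1.2 mg/L

k = ln2/t½ = ln2/32 ≈ 0.021661 h⁻¹; fraction remaining f = e^(−kτ) = e^(−0.021661×75) ≈ 0.1970.
Accumulation ratio R = 1/(1 − f) ≈ 1/0.8030 ≈ 1.2453.
Single-dose peak C₀ = D/Vd = 814/162 ≈ 5.025 mg/L.
Cmax,ss = C₀/(1 − f) ≈ 5.025/0.8030 ≈ 6.258 mg/L.
One interval later, Cmin,ss = Cmax,ss·e^(−kτ) ≈ 6.258 × 0.1970 ≈ 1.233 mg/L.
Trough 1.2 mg/L vs MEC 1 mg/L: adequate.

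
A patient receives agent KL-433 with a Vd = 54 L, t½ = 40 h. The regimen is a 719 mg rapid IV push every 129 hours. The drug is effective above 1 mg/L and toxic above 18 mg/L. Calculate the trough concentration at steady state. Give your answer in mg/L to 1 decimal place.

1.6 mg/L

k = ln2/t½ = ln2/40 ≈ 0.017329 h⁻¹; fraction remaining f = e^(−kτ) = e^(−0.017329×129) ≈ 0.1069.
Accumulation ratio R = 1/(1 − f) ≈ 1/0.8931 ≈ 1.1197.
Each bolus raises the concentration by D/Vd = 719/54 ≈ 13.315 mg/L.
Cmax,ss = C₀/(1 − f) ≈ 13.315/0.8931 ≈ 14.909 mg/L.
Steady-state trough Cmin,ss = Cmax,ss·f ≈ 14.909 × 0.1069 ≈ 1.594 mg/L.
Trough 1.6 mg/L vs MEC 1 mg/L: adequate.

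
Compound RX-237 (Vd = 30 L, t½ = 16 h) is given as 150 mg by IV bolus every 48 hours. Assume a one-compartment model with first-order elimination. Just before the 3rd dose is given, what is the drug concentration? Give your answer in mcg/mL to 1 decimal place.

f = (1/2)^(τ/t½) = (1/2)^(48/16) ≈ 0.1250.
C₀ = D/Vd = 150/30 ≈ 5.000 mcg/mL.
Before the 3rd dose, 2 doses have been given. Superposition: Cmin = C₀·(f + f²).
≈ 5.000 × (0.1250 + 0.0156) ≈ 5.000 × 0.1406 ≈ 0.703 mcg/mL.

0.7 mcg/mL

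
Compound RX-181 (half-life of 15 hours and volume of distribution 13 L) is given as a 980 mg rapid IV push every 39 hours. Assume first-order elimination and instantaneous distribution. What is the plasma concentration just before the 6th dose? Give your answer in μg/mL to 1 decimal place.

f = (1/2)^(τ/t½) = (1/2)^(39/15) ≈ 0.1649.
C₀ = D/Vd = 980/13 ≈ 75.385 μg/mL.
Before the 6th dose, 5 doses have been given. Superposition: Cmin = C₀·(f + f² + … + f^5).
≈ 75.385 × (0.1649 + 0.0272 + 0.0045 + 0.0007 + 0.0001) ≈ 75.385 × 0.1974 ≈ 14.881 μg/mL.

14.9 μg/mL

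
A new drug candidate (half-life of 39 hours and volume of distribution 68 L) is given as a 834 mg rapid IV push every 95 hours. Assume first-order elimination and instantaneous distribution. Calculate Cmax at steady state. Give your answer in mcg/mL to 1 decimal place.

τ/t½ = 95/39 ≈ 2.4359, so fraction remaining f = (1/2)^(95/39) ≈ 0.1848.
At steady state, accumulation factor R = 1/(1 − e^(−kτ)) ≈ 1.2267.
Single-dose peak C₀ = D/Vd = 834/68 ≈ 12.265 mcg/mL.
Steady-state peak Cmax,ss = C₀·R ≈ 12.265 × 1.2267 ≈ 15.045 mcg/mL.

15.0 mcg/mL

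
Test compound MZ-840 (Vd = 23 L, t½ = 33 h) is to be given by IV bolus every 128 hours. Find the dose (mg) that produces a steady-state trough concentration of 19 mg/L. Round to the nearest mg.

τ/t½ = 128/33 ≈ 3.8788, so f = (1/2)^(128/33) ≈ 0.067978.
Cmin,ss = (D/Vd)·f/(1−f), so D = Cmin,ss·Vd·(1−f)/f.
D = 19 × 23 × (1−f)/f ≈ 19 × 23 × 13.71064 ≈ 5991.55 mg.

5992 mg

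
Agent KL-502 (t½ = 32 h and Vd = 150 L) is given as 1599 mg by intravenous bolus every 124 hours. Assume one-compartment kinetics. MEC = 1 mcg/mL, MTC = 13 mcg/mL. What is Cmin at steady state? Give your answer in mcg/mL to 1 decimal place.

τ/t½ = 124/32 ≈ 3.875, so fraction remaining f = (1/2)^(124/32) ≈ 0.0682.
At steady state, accumulation factor R = 1/(1 − e^(−kτ)) ≈ 1.0732.
Each bolus raises the concentration by D/Vd = 1599/150 ≈ 10.660 mcg/mL.
Cmax,ss = C₀/(1 − f) ≈ 10.660/0.9318 ≈ 11.440 mcg/mL.
One interval later, Cmin,ss = Cmax,ss·e^(−kτ) ≈ 11.440 × 0.0682 ≈ 0.780 mcg/mL.
Trough 0.8 mcg/mL vs MEC 1 mcg/mL: subtherapeutic.

0.8 mcg/mL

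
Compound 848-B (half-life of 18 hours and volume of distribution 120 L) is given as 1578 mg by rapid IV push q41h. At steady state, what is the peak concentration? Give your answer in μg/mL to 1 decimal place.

16.6 μg/mL

k = ln2/t½ = ln2/18 ≈ 0.038508 h⁻¹; fraction remaining f = e^(−kτ) = e^(−0.038508×41) ≈ 0.2062.
At steady state, accumulation factor R = 1/(1 − e^(−kτ)) ≈ 1.2598.
Single-dose peak C₀ = D/Vd = 1578/120 ≈ 13.150 μg/mL.
Steady-state peak Cmax,ss = C₀·R ≈ 13.150 × 1.2598 ≈ 16.566 μg/mL.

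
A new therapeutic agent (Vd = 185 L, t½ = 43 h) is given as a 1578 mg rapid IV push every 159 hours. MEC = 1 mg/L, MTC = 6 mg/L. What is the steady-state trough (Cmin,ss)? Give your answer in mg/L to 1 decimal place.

Over one 159-h interval, 159/43 ≈ 3.6977 half-lives elapse, leaving f ≈ 0.0771 of each dose.
Accumulation ratio R = 1/(1 − f) ≈ 1/0.9229 ≈ 1.0835.
Single-dose peak C₀ = D/Vd = 1578/185 ≈ 8.530 mg/L.
Steady-state peak Cmax,ss = C₀·R ≈ 8.530 × 1.0835 ≈ 9.242 mg/L.
One interval later, Cmin,ss = Cmax,ss·e^(−kτ) ≈ 9.242 × 0.0771 ≈ 0.713 mg/L.
Trough 0.7 mg/L vs MEC 1 mg/L: subtherapeutic.

0.7 mg/L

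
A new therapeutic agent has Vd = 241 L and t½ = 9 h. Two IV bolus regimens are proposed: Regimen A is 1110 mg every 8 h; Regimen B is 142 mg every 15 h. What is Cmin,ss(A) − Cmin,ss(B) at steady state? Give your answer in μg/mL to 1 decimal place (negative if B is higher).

5.1 μg/mL

Regimen A: f = (1/2)^(8/9) ≈ 0.5400; Cmin,ss = (1110/241)·f/(1−f) ≈ 5.407 μg/mL.
Regimen B: f = (1/2)^(15/9) ≈ 0.3150; Cmin,ss = (142/241)·f/(1−f) ≈ 0.271 μg/mL.
Difference ≈ 5.407 − 0.271 ≈ 5.136 μg/mL.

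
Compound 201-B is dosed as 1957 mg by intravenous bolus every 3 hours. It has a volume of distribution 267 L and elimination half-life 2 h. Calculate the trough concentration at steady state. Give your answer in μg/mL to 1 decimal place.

τ/t½ = 3/2 ≈ 1.5, so fraction remaining f = (1/2)^(3/2) ≈ 0.3536.
Accumulation ratio R = 1/(1 − f) ≈ 1/0.6464 ≈ 1.5470.
Each bolus raises the concentration by D/Vd = 1957/267 ≈ 7.330 μg/mL.
Cmax,ss = C₀/(1 − f) ≈ 7.330/0.6464 ≈ 11.340 μg/mL.
One interval later, Cmin,ss = Cmax,ss·e^(−kτ) ≈ 11.340 × 0.3536 ≈ 4.010 μg/mL.

4.0 μg/mL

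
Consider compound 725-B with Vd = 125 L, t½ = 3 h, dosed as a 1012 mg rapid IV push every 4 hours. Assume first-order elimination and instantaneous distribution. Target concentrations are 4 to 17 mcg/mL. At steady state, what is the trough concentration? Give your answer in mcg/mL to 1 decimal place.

Over one 4-h interval, 4/3 ≈ 1.3333 half-lives elapse, leaving f ≈ 0.3969 of each dose.
Each bolus raises the concentration by D/Vd = 1012/125 ≈ 8.096 mcg/mL.
Steady-state trough Cmin,ss = C₀·f/(1−f) ≈ 8.096 × 0.3969/0.6031 ≈ 5.328 mcg/mL.
Trough 5.3 mcg/mL vs MEC 4 mcg/mL: adequate.

5.3 mcg/mL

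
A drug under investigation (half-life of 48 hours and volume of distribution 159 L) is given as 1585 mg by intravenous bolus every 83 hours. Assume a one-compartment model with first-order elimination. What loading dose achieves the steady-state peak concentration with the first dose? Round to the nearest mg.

2270 mg

f = (1/2)^(83/48) ≈ 0.301626; accumulation ratio R = 1/(1−f) ≈ 1.43190.
Loading dose to hit Cmax,ss on first dose: D_load = D_maint·R ≈ 1585 × 1.43190 ≈ 2269.56 mg.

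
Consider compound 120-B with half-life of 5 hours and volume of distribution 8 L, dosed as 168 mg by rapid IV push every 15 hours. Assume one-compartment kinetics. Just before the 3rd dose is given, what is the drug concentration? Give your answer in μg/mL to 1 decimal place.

f = (1/2)^(τ/t½) = (1/2)^(15/5) ≈ 0.1250.
C₀ = D/Vd = 168/8 ≈ 21.000 μg/mL.
Before the 3rd dose, 2 doses have been given. Superposition: Cmin = C₀·(f + f²).
≈ 21.000 × (0.1250 + 0.0156) ≈ 21.000 × 0.1406 ≈ 2.953 μg/mL.

3.0 μg/mL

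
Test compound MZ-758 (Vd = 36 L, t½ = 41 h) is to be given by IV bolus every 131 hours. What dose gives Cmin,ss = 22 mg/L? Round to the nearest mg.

τ/t½ = 131/41 ≈ 3.1951, so f = (1/2)^(131/41) ≈ 0.109187.
Cmin,ss = (D/Vd)·f/(1−f), so D = Cmin,ss·Vd·(1−f)/f.
D = 22 × 36 × (1−f)/f ≈ 22 × 36 × 8.15860 ≈ 6461.61 mg.

6462 mg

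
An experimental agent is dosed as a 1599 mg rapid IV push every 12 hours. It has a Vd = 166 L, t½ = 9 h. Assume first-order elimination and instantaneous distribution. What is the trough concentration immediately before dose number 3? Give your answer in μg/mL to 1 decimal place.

5.3 μg/mL

f = (1/2)^(τ/t½) = (1/2)^(12/9) ≈ 0.3969.
C₀ = D/Vd = 1599/166 ≈ 9.633 μg/mL.
Before the 3rd dose, 2 doses have been given. Superposition: Cmin = C₀·(f + f²).
≈ 9.633 × (0.3969 + 0.1575) ≈ 9.633 × 0.5544 ≈ 5.341 μg/mL.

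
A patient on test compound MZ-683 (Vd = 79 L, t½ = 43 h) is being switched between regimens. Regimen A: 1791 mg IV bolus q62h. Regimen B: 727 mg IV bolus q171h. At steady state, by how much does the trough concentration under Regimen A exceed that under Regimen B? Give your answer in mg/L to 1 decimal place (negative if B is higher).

12.6 mg/L

Regimen A: f = (1/2)^(62/43) ≈ 0.3681; Cmin,ss = (1791/79)·f/(1−f) ≈ 13.206 mg/L.
Regimen B: f = (1/2)^(171/43) ≈ 0.0635; Cmin,ss = (727/79)·f/(1−f) ≈ 0.624 mg/L.
Difference ≈ 13.206 − 0.624 ≈ 12.582 mg/L.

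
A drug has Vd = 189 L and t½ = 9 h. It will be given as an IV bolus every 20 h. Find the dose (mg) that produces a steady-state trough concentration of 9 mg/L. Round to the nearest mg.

τ/t½ = 20/9 ≈ 2.2222, so f = (1/2)^(20/9) ≈ 0.214311.
Cmin,ss = (D/Vd)·f/(1−f), so D = Cmin,ss·Vd·(1−f)/f.
D = 9 × 189 × (1−f)/f ≈ 9 × 189 × 3.66612 ≈ 6236.07 mg.

6236 mg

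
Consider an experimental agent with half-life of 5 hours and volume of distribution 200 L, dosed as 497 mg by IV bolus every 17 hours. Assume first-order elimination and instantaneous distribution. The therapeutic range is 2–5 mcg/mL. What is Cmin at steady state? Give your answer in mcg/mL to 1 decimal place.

Over one 17-h interval, 17/5 ≈ 3.4 half-lives elapse, leaving f ≈ 0.0947 of each dose.
At steady state, accumulation factor R = 1/(1 − e^(−kτ)) ≈ 1.1046.
Each bolus raises the concentration by D/Vd = 497/200 ≈ 2.485 mcg/mL.
Steady-state peak Cmax,ss = C₀·R ≈ 2.485 × 1.1046 ≈ 2.745 mcg/mL.
Steady-state trough Cmin,ss = Cmax,ss·f ≈ 2.745 × 0.0947 ≈ 0.260 mcg/mL.
Trough 0.3 mcg/mL vs MEC 2 mcg/mL: subtherapeutic.

0.3 mcg/mL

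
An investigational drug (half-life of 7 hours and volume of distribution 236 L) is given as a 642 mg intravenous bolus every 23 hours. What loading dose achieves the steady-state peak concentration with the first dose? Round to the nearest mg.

f = (1/2)^(23/7) ≈ 0.102542; accumulation ratio R = 1/(1−f) ≈ 1.11426.
Loading dose to hit Cmax,ss on first dose: D_load = D_maint·R ≈ 642 × 1.11426 ≈ 715.35 mg.

715 mg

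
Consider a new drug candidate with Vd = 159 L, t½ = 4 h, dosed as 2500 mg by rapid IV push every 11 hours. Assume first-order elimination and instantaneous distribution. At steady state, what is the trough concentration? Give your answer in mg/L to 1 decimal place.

k = ln2/t½ = ln2/4 ≈ 0.173287 h⁻¹; fraction remaining f = e^(−kτ) = e^(−0.173287×11) ≈ 0.1487.
At steady state, accumulation factor R = 1/(1 − e^(−kτ)) ≈ 1.1747.
Each bolus raises the concentration by D/Vd = 2500/159 ≈ 15.723 mg/L.
Cmax,ss = C₀/(1 − f) ≈ 15.723/0.8513 ≈ 18.469 mg/L.
Steady-state trough Cmin,ss = Cmax,ss·f ≈ 18.469 × 0.1487 ≈ 2.746 mg/L.

2.7 mg/L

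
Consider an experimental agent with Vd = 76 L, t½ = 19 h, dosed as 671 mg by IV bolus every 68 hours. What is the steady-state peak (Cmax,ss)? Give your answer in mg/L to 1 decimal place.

k = ln2/t½ = ln2/19 ≈ 0.036481 h⁻¹; fraction remaining f = e^(−kτ) = e^(−0.036481×68) ≈ 0.0837.
Accumulation ratio R = 1/(1 − f) ≈ 1/0.9163 ≈ 1.0913.
Single-dose peak C₀ = D/Vd = 671/76 ≈ 8.829 mg/L.
Steady-state peak Cmax,ss = C₀·R ≈ 8.829 × 1.0913 ≈ 9.635 mg/L.

9.6 mg/L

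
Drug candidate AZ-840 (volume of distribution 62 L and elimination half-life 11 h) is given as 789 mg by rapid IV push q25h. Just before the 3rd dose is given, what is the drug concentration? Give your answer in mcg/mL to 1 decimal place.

3.2 mcg/mL

f = (1/2)^(τ/t½) = (1/2)^(25/11) ≈ 0.2069.
C₀ = D/Vd = 789/62 ≈ 12.726 mcg/mL.
Before the 3rd dose, 2 doses have been given. Superposition: Cmin = C₀·(f + f²).
≈ 12.726 × (0.2069 + 0.0428) ≈ 12.726 × 0.2497 ≈ 3.178 mcg/mL.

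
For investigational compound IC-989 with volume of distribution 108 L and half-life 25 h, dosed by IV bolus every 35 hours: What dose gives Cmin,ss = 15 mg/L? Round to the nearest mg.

τ/t½ = 35/25 ≈ 1.4, so f = (1/2)^(35/25) ≈ 0.378929.
Cmin,ss = (D/Vd)·f/(1−f), so D = Cmin,ss·Vd·(1−f)/f.
D = 15 × 108 × (1−f)/f ≈ 15 × 108 × 1.63902 ≈ 2655.21 mg.

2655 mg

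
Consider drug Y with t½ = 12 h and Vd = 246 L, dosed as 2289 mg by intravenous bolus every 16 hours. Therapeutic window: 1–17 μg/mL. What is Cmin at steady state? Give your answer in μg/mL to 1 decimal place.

6.1 μg/mL

k = ln2/t½ = ln2/12 ≈ 0.057762 h⁻¹; fraction remaining f = e^(−kτ) = e^(−0.057762×16) ≈ 0.3969.
Single-dose peak C₀ = D/Vd = 2289/246 ≈ 9.305 μg/mL.
Steady-state trough Cmin,ss = C₀·f/(1−f) ≈ 9.305 × 0.3969/0.6031 ≈ 6.124 μg/mL.
Trough 6.1 μg/mL vs MEC 1 μg/mL: adequate.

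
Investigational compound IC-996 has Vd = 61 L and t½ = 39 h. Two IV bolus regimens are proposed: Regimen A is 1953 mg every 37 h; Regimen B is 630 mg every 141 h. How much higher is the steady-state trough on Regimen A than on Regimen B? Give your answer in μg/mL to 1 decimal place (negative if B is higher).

Regimen A: f = (1/2)^(37/39) ≈ 0.5181; Cmin,ss = (1953/61)·f/(1−f) ≈ 34.421 μg/mL.
Regimen B: f = (1/2)^(141/39) ≈ 0.0816; Cmin,ss = (630/61)·f/(1−f) ≈ 0.918 μg/mL.
Difference ≈ 34.421 − 0.918 ≈ 33.503 μg/mL.

33.5 μg/mL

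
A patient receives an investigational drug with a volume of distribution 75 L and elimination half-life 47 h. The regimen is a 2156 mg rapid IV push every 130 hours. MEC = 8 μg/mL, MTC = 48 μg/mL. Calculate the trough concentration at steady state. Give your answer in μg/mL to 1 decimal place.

5.0 μg/mL

Over one 130-h interval, 130/47 ≈ 2.766 half-lives elapse, leaving f ≈ 0.1470 of each dose.
Each bolus raises the concentration by D/Vd = 2156/75 ≈ 28.747 μg/mL.
Steady-state trough Cmin,ss = C₀·f/(1−f) ≈ 28.747 × 0.1470/0.8530 ≈ 4.954 μg/mL.
Trough 5.0 μg/mL vs MEC 8 μg/mL: subtherapeutic.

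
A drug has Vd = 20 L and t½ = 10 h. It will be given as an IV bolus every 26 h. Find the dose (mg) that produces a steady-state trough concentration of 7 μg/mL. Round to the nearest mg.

τ/t½ = 26/10 ≈ 2.6, so f = (1/2)^(26/10) ≈ 0.164938.
Cmin,ss = (D/Vd)·f/(1−f), so D = Cmin,ss·Vd·(1−f)/f.
D = 7 × 20 × (1−f)/f ≈ 7 × 20 × 5.06288 ≈ 708.80 mg.

709 mg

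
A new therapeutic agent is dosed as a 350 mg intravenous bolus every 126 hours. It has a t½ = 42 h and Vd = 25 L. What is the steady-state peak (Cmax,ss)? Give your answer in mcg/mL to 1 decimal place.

τ = 126 h = 3 half-lives, so f = (1/2)^3 = 0.125.
At steady state, R = 1/(1 − 0.125) = 8/7.
Single-dose peak C₀ = D/Vd = 350/25 = 14 mcg/mL.
Steady-state peak Cmax,ss = C₀·R = 14 × 8/7 ≈ 16.000 mcg/mL.

16.0 mcg/mL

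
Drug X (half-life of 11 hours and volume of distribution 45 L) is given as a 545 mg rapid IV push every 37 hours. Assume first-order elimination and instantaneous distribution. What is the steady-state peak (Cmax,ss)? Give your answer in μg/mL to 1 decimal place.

τ/t½ = 37/11 ≈ 3.3636, so fraction remaining f = (1/2)^(37/11) ≈ 0.0972.
At steady state, accumulation factor R = 1/(1 − e^(−kτ)) ≈ 1.1077.
Single-dose peak C₀ = D/Vd = 545/45 ≈ 12.111 μg/mL.
Cmax,ss = C₀/(1 − f) ≈ 12.111/0.9028 ≈ 13.415 μg/mL.

13.4 μg/mL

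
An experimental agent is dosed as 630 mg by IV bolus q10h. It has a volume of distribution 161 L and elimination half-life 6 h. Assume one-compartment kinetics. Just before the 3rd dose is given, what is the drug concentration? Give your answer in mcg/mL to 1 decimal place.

f = (1/2)^(τ/t½) = (1/2)^(10/6) ≈ 0.3150.
C₀ = D/Vd = 630/161 ≈ 3.913 mcg/mL.
Before the 3rd dose, 2 doses have been given. Superposition: Cmin = C₀·(f + f²).
≈ 3.913 × (0.3150 + 0.0992) ≈ 3.913 × 0.4142 ≈ 1.621 mcg/mL.

1.6 mcg/mL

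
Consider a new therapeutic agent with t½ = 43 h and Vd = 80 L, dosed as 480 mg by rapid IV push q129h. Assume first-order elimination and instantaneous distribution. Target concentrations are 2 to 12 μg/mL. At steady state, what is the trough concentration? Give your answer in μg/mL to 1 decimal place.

0.9 μg/mL

The dosing interval is 3 half-lives, so f = 2^(−3) = 0.125.
Accumulation ratio R = 1/(1 − f) = 1/0.875 = 8/7.
Single-dose peak C₀ = D/Vd = 480/80 = 6 μg/mL.
Steady-state peak Cmax,ss = C₀·R = 6 × 8/7 ≈ 6.857 μg/mL.
Steady-state trough Cmin,ss = Cmax,ss·f ≈ 6.857 × 0.125 ≈ 0.857 μg/mL.
Trough 0.9 μg/mL vs MEC 2 μg/mL: subtherapeutic.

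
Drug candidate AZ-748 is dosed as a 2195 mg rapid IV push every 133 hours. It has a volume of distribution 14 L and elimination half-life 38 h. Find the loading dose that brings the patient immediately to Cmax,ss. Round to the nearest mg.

f = (1/2)^(133/38) ≈ 0.088388; accumulation ratio R = 1/(1−f) ≈ 1.09696.
Loading dose to hit Cmax,ss on first dose: D_load = D_maint·R ≈ 2195 × 1.09696 ≈ 2407.83 mg.

2408 mg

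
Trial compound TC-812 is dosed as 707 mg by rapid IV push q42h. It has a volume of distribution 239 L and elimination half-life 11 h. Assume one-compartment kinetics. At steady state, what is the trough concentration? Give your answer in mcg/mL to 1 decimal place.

k = ln2/t½ = ln2/11 ≈ 0.063013 h⁻¹; fraction remaining f = e^(−kτ) = e^(−0.063013×42) ≈ 0.0709.
Each bolus raises the concentration by D/Vd = 707/239 ≈ 2.958 mcg/mL.
Steady-state trough Cmin,ss = C₀·f/(1−f) ≈ 2.958 × 0.0709/0.9291 ≈ 0.226 mcg/mL.

0.2 mcg/mL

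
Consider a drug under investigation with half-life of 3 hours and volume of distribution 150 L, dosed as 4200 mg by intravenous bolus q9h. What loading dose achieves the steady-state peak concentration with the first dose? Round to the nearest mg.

f = (1/2)^(9/3) ≈ 0.125000; accumulation ratio R = 1/(1−f) ≈ 1.14286.
Loading dose to hit Cmax,ss on first dose: D_load = D_maint·R ≈ 4200 × 1.14286 ≈ 4800.01 mg.

4800 mg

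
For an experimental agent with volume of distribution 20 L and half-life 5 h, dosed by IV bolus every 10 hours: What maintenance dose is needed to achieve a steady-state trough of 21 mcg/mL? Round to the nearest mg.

τ/t½ = 10/5 ≈ 2, so f = (1/2)^(10/5) ≈ 0.250000.
Cmin,ss = (D/Vd)·f/(1−f), so D = Cmin,ss·Vd·(1−f)/f.
D = 21 × 20 × (1−f)/f ≈ 21 × 20 × 3.00000 ≈ 1260.00 mg.

1260 mg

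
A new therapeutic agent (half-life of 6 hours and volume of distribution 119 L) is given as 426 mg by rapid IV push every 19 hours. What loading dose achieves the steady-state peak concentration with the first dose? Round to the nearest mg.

f = (1/2)^(19/6) ≈ 0.111362; accumulation ratio R = 1/(1−f) ≈ 1.12532.
Loading dose to hit Cmax,ss on first dose: D_load = D_maint·R ≈ 426 × 1.12532 ≈ 479.39 mg.

479 mg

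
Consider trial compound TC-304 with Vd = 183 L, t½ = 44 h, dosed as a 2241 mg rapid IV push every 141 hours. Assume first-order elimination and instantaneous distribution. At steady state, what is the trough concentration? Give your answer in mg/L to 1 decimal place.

Over one 141-h interval, 141/44 ≈ 3.2045 half-lives elapse, leaving f ≈ 0.1085 of each dose.
At steady state, accumulation factor R = 1/(1 − e^(−kτ)) ≈ 1.1217.
Single-dose peak C₀ = D/Vd = 2241/183 ≈ 12.246 mg/L.
Cmax,ss = C₀/(1 − f) ≈ 12.246/0.8915 ≈ 13.736 mg/L.
Steady-state trough Cmin,ss = Cmax,ss·f ≈ 13.736 × 0.1085 ≈ 1.490 mg/L.

1.5 mg/L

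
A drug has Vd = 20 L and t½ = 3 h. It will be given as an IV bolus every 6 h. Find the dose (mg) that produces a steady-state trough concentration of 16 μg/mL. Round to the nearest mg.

960 mg

τ/t½ = 6/3 ≈ 2, so f = (1/2)^(6/3) ≈ 0.250000.
Cmin,ss = (D/Vd)·f/(1−f), so D = Cmin,ss·Vd·(1−f)/f.
D = 16 × 20 × (1−f)/f ≈ 16 × 20 × 3.00000 ≈ 960.00 mg.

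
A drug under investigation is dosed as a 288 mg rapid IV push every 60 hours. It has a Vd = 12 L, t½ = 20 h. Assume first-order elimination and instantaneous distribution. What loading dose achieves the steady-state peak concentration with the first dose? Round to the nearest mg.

f = (1/2)^(60/20) ≈ 0.125000; accumulation ratio R = 1/(1−f) ≈ 1.14286.
Loading dose to hit Cmax,ss on first dose: D_load = D_maint·R ≈ 288 × 1.14286 ≈ 329.14 mg.

329 mg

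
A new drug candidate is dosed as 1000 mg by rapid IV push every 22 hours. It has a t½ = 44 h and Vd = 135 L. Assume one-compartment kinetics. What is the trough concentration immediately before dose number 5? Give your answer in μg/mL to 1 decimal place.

13.4 μg/mL

f = (1/2)^(τ/t½) = (1/2)^(22/44) ≈ 0.7071.
C₀ = D/Vd = 1000/135 ≈ 7.407 μg/mL.
Before the 5th dose, 4 doses have been given. Superposition: Cmin = C₀·(f + f² + … + f^4).
≈ 7.407 × (0.7071 + 0.5000 + 0.3535 + 0.2500) ≈ 7.407 × 1.8106 ≈ 13.411 μg/mL.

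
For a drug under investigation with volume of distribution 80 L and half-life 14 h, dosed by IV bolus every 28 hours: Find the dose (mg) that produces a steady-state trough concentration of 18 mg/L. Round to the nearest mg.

4320 mg

τ/t½ = 28/14 ≈ 2, so f = (1/2)^(28/14) ≈ 0.250000.
Cmin,ss = (D/Vd)·f/(1−f), so D = Cmin,ss·Vd·(1−f)/f.
D = 18 × 80 × (1−f)/f ≈ 18 × 80 × 3.00000 ≈ 4320.00 mg.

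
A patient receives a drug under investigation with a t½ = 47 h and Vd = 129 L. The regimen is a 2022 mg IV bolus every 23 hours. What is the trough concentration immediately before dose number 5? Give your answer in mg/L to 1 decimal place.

f = (1/2)^(τ/t½) = (1/2)^(23/47) ≈ 0.7123.
C₀ = D/Vd = 2022/129 ≈ 15.674 mg/L.
Before the 5th dose, 4 doses have been given. Superposition: Cmin = C₀·(f + f² + … + f^4).
≈ 15.674 × (0.7123 + 0.5074 + 0.3614 + 0.2574) ≈ 15.674 × 1.8385 ≈ 28.817 mg/L.

28.8 mg/L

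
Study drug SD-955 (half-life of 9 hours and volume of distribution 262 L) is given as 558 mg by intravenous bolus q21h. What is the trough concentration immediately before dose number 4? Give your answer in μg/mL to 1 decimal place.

0.5 μg/mL

f = (1/2)^(τ/t½) = (1/2)^(21/9) ≈ 0.1984.
C₀ = D/Vd = 558/262 ≈ 2.130 μg/mL.
Before the 4th dose, 3 doses have been given. Superposition: Cmin = C₀·(f + f² + … + f^3).
≈ 2.130 × (0.1984 + 0.0394 + 0.0078) ≈ 2.130 × 0.2456 ≈ 0.523 μg/mL.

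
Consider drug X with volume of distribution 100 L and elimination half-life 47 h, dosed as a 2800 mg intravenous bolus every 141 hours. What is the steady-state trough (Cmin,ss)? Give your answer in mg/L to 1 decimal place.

4.0 mg/L

The dosing interval is 3 half-lives, so f = 2^(−3) = 0.125.
At steady state, R = 1/(1 − 0.125) = 8/7.
Single-dose peak C₀ = D/Vd = 2800/100 = 28 mg/L.
Steady-state peak Cmax,ss = C₀·R = 28 × 8/7 ≈ 32.000 mg/L.
Steady-state trough Cmin,ss = Cmax,ss·f ≈ 32.000 × 0.125 ≈ 4.000 mg/L.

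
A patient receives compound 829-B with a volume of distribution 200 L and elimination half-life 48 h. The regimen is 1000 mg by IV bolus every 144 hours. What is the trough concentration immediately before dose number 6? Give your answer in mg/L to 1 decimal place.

f = (1/2)^(τ/t½) = (1/2)^(144/48) ≈ 0.1250.
C₀ = D/Vd = 1000/200 ≈ 5.000 mg/L.
Before the 6th dose, 5 doses have been given. Superposition: Cmin = C₀·(f + f² + … + f^5).
≈ 5.000 × (0.1250 + 0.0156 + 0.0020 + 0.0002 + 0.0000) ≈ 5.000 × 0.1428 ≈ 0.714 mg/L.

0.7 mg/L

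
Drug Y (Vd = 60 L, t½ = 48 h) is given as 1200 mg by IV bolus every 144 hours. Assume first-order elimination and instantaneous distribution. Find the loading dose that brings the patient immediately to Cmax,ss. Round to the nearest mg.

f = (1/2)^(144/48) ≈ 0.125000; accumulation ratio R = 1/(1−f) ≈ 1.14286.
Loading dose to hit Cmax,ss on first dose: D_load = D_maint·R ≈ 1200 × 1.14286 ≈ 1371.43 mg.

1371 mg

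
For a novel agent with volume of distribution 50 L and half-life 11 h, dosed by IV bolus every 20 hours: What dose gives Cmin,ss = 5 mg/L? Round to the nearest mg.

632 mg

τ/t½ = 20/11 ≈ 1.8182, so f = (1/2)^(20/11) ≈ 0.283578.
Cmin,ss = (D/Vd)·f/(1−f), so D = Cmin,ss·Vd·(1−f)/f.
D = 5 × 50 × (1−f)/f ≈ 5 × 50 × 2.52637 ≈ 631.59 mg.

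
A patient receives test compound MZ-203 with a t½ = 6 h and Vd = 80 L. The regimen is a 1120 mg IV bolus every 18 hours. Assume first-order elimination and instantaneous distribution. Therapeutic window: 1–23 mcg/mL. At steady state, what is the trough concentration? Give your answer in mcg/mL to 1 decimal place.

2.0 mcg/mL

The dosing interval is 3 half-lives, so f = 2^(−3) = 0.125.
Accumulation ratio R = 1/(1 − f) = 1/0.875 = 8/7.
Single-dose peak C₀ = D/Vd = 1120/80 = 14 mcg/mL.
Steady-state peak Cmax,ss = C₀·R = 14 × 8/7 ≈ 16.000 mcg/mL.
Steady-state trough Cmin,ss = Cmax,ss·f ≈ 16.000 × 0.125 ≈ 2.000 mcg/mL.
Trough 2.0 mcg/mL vs MEC 1 mcg/mL: adequate.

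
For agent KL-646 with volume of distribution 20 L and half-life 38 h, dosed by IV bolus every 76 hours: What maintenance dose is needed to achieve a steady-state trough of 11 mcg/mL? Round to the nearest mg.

τ/t½ = 76/38 ≈ 2, so f = (1/2)^(76/38) ≈ 0.250000.
Cmin,ss = (D/Vd)·f/(1−f), so D = Cmin,ss·Vd·(1−f)/f.
D = 11 × 20 × (1−f)/f ≈ 11 × 20 × 3.00000 ≈ 660.00 mg.

660 mg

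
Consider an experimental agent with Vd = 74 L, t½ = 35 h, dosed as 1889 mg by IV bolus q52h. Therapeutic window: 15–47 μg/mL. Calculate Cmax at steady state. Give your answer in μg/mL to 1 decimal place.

39.7 μg/mL

Over one 52-h interval, 52/35 ≈ 1.4857 half-lives elapse, leaving f ≈ 0.3571 of each dose.
At steady state, accumulation factor R = 1/(1 − e^(−kτ)) ≈ 1.5555.
Single-dose peak C₀ = D/Vd = 1889/74 ≈ 25.527 μg/mL.
Cmax,ss = C₀/(1 − f) ≈ 25.527/0.6429 ≈ 39.706 μg/mL.
Peak 39.7 μg/mL vs MTC 47 μg/mL: below toxic threshold.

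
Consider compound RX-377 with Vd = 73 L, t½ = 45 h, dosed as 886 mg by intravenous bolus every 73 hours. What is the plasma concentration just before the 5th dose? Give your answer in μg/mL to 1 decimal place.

5.8 μg/mL

f = (1/2)^(τ/t½) = (1/2)^(73/45) ≈ 0.3248.
C₀ = D/Vd = 886/73 ≈ 12.137 μg/mL.
Before the 5th dose, 4 doses have been given. Superposition: Cmin = C₀·(f + f² + … + f^4).
≈ 12.137 × (0.3248 + 0.1055 + 0.0343 + 0.0111) ≈ 12.137 × 0.4757 ≈ 5.774 μg/mL.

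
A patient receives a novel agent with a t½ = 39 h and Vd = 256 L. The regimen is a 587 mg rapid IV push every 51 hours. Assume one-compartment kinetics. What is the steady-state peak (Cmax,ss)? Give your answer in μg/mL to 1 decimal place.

τ/t½ = 51/39 ≈ 1.3077, so fraction remaining f = (1/2)^(51/39) ≈ 0.4040.
Accumulation ratio R = 1/(1 − f) ≈ 1/0.5960 ≈ 1.6779.
Each bolus raises the concentration by D/Vd = 587/256 ≈ 2.293 μg/mL.
Steady-state peak Cmax,ss = C₀·R ≈ 2.293 × 1.6779 ≈ 3.847 μg/mL.

3.8 μg/mL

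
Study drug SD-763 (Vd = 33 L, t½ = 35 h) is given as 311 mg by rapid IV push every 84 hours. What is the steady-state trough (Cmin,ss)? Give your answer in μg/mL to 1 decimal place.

k = ln2/t½ = ln2/35 ≈ 0.019804 h⁻¹; fraction remaining f = e^(−kτ) = e^(−0.019804×84) ≈ 0.1895.
At steady state, accumulation factor R = 1/(1 − e^(−kτ)) ≈ 1.2338.
Each bolus raises the concentration by D/Vd = 311/33 ≈ 9.424 μg/mL.
Cmax,ss = C₀/(1 − f) ≈ 9.424/0.8105 ≈ 11.627 μg/mL.
Steady-state trough Cmin,ss = Cmax,ss·f ≈ 11.627 × 0.1895 ≈ 2.203 μg/mL.

2.2 μg/mL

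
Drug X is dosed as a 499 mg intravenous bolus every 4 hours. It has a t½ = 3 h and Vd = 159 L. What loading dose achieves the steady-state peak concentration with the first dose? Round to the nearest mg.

f = (1/2)^(4/3) ≈ 0.396850; accumulation ratio R = 1/(1−f) ≈ 1.65796.
Loading dose to hit Cmax,ss on first dose: D_load = D_maint·R ≈ 499 × 1.65796 ≈ 827.32 mg.

827 mg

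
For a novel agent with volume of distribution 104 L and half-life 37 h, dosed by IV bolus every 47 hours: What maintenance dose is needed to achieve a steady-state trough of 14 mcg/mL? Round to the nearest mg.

2056 mg

τ/t½ = 47/37 ≈ 1.2703, so f = (1/2)^(47/37) ≈ 0.414582.
Cmin,ss = (D/Vd)·f/(1−f), so D = Cmin,ss·Vd·(1−f)/f.
D = 14 × 104 × (1−f)/f ≈ 14 × 104 × 1.41207 ≈ 2055.97 mg.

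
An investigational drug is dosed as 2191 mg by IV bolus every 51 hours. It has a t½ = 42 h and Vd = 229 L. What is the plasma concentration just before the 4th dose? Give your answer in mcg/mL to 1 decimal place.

6.7 mcg/mL

f = (1/2)^(τ/t½) = (1/2)^(51/42) ≈ 0.4310.
C₀ = D/Vd = 2191/229 ≈ 9.568 mcg/mL.
Before the 4th dose, 3 doses have been given. Superposition: Cmin = C₀·(f + f² + … + f^3).
≈ 9.568 × (0.4310 + 0.1858 + 0.0801) ≈ 9.568 × 0.6969 ≈ 6.668 mcg/mL.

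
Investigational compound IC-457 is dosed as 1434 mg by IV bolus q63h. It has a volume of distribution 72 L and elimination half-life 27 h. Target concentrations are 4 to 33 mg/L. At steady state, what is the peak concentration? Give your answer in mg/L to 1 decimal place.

Over one 63-h interval, 63/27 ≈ 2.3333 half-lives elapse, leaving f ≈ 0.1984 of each dose.
At steady state, accumulation factor R = 1/(1 − e^(−kτ)) ≈ 1.2475.
Single-dose peak C₀ = D/Vd = 1434/72 ≈ 19.917 mg/L.
Steady-state peak Cmax,ss = C₀·R ≈ 19.917 × 1.2475 ≈ 24.846 mg/L.
Peak 24.8 mg/L vs MTC 33 mg/L: below toxic threshold.

24.8 mg/L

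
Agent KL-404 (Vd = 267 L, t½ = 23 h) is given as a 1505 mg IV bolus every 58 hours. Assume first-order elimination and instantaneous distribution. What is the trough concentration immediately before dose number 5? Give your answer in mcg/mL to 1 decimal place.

1.2 mcg/mL

f = (1/2)^(τ/t½) = (1/2)^(58/23) ≈ 0.1741.
C₀ = D/Vd = 1505/267 ≈ 5.637 mcg/mL.
Before the 5th dose, 4 doses have been given. Superposition: Cmin = C₀·(f + f² + … + f^4).
≈ 5.637 × (0.1741 + 0.0303 + 0.0053 + 0.0009) ≈ 5.637 × 0.2106 ≈ 1.187 mcg/mL.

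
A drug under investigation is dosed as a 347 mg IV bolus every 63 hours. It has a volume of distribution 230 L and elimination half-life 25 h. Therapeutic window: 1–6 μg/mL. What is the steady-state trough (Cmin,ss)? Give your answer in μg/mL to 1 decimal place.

0.3 μg/mL

τ/t½ = 63/25 ≈ 2.52, so fraction remaining f = (1/2)^(63/25) ≈ 0.1743.
Each bolus raises the concentration by D/Vd = 347/230 ≈ 1.509 μg/mL.
Steady-state trough Cmin,ss = C₀·f/(1−f) ≈ 1.509 × 0.1743/0.8257 ≈ 0.319 μg/mL.
Trough 0.3 μg/mL vs MEC 1 μg/mL: subtherapeutic.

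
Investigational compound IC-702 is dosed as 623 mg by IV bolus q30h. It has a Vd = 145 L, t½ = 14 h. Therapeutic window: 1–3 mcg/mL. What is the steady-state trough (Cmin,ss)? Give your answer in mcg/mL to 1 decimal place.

1.3 mcg/mL

τ/t½ = 30/14 ≈ 2.1429, so fraction remaining f = (1/2)^(30/14) ≈ 0.2264.
Single-dose peak C₀ = D/Vd = 623/145 ≈ 4.297 mcg/mL.
Steady-state trough Cmin,ss = C₀·f/(1−f) ≈ 4.297 × 0.2264/0.7736 ≈ 1.258 mcg/mL.
Trough 1.3 mcg/mL vs MEC 1 mcg/mL: adequate.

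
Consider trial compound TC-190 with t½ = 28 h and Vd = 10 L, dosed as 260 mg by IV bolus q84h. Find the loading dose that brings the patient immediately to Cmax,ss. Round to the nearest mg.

297 mg

f = (1/2)^(84/28) ≈ 0.125000; accumulation ratio R = 1/(1−f) ≈ 1.14286.
Loading dose to hit Cmax,ss on first dose: D_load = D_maint·R ≈ 260 × 1.14286 ≈ 297.14 mg.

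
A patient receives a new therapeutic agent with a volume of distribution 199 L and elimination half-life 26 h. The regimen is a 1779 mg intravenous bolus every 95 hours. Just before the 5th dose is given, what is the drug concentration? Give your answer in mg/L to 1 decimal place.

f = (1/2)^(τ/t½) = (1/2)^(95/26) ≈ 0.0794.
C₀ = D/Vd = 1779/199 ≈ 8.940 mg/L.
Before the 5th dose, 4 doses have been given. Superposition: Cmin = C₀·(f + f² + … + f^4).
≈ 8.940 × (0.0794 + 0.0063 + 0.0005 + 0.0000) ≈ 8.940 × 0.0862 ≈ 0.771 mg/L.

0.8 mg/L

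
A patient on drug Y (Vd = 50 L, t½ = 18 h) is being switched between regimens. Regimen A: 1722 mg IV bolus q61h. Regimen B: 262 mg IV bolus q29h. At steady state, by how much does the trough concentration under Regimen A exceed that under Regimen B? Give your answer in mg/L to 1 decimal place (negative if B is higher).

1.1 mg/L

Regimen A: f = (1/2)^(61/18) ≈ 0.0955; Cmin,ss = (1722/50)·f/(1−f) ≈ 3.636 mg/L.
Regimen B: f = (1/2)^(29/18) ≈ 0.3273; Cmin,ss = (262/50)·f/(1−f) ≈ 2.550 mg/L.
Difference ≈ 3.636 − 2.550 ≈ 1.086 mg/L.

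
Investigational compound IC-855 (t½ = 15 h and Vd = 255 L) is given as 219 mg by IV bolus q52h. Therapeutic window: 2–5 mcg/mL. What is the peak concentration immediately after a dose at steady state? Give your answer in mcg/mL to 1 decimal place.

τ/t½ = 52/15 ≈ 3.4667, so fraction remaining f = (1/2)^(52/15) ≈ 0.0905.
At steady state, accumulation factor R = 1/(1 − e^(−kτ)) ≈ 1.0995.
Each bolus raises the concentration by D/Vd = 219/255 ≈ 0.859 mcg/mL.
Cmax,ss = C₀/(1 − f) ≈ 0.859/0.9095 ≈ 0.944 mcg/mL.
Peak 0.9 mcg/mL vs MTC 5 mcg/mL: below toxic threshold.

0.9 mcg/mL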